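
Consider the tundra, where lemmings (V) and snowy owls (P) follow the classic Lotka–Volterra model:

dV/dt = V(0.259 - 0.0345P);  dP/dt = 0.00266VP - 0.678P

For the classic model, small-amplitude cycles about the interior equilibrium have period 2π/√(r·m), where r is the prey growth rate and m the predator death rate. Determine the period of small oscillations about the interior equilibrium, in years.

Here r = 0.259 and m = 0.678, so r·m = 0.176.
ω = √0.176 = 0.419 per year, hence T = 2π/ω ≈ 15 years.

T ≈ 15 years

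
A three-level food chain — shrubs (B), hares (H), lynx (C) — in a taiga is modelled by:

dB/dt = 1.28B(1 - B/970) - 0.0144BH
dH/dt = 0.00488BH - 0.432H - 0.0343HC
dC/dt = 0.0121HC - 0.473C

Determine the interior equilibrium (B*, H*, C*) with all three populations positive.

From dC/dt = 0: 0.0121H* = 0.473, so H* = 39.1.
From dB/dt = 0: 1.28(1 - B*/970) = 0.0144·39.1, giving B* = 970·(1 - 0.44) = 543.
From dH/dt = 0: 0.00488·543 - 0.432 = 0.0343C*, so C* = 2.22/0.0343 = 64.7.

B* ≈ 543, H* ≈ 39.1, C* ≈ 64.7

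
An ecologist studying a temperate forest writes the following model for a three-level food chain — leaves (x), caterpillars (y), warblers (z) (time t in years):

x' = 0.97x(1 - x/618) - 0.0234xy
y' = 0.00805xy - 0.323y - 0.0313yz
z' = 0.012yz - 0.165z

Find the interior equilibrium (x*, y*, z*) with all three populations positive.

x* ≈ 413, y* ≈ 13.8, z* ≈ 95.9

From dz/dt = 0: 0.012y* = 0.165, so y* = 13.8.
From dx/dt = 0: 0.97(1 - x*/618) = 0.0234·13.8, giving x* = 618·(1 - 0.332) = 413.
From dy/dt = 0: 0.00805·413 - 0.323 = 0.0313z*, so z* = 3/0.0313 = 95.9.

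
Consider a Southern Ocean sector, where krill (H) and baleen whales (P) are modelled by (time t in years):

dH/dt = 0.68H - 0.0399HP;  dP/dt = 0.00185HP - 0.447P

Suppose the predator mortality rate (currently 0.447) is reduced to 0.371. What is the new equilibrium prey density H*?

H* ≈ 201

At the interior fixed point, setting dP/dt = 0 with P > 0 fixes H* = (predator death rate)/(HP coefficient) — independent of the other coefficients.
With the change, H* = 0.371/0.00185 = 201; it falls from 242.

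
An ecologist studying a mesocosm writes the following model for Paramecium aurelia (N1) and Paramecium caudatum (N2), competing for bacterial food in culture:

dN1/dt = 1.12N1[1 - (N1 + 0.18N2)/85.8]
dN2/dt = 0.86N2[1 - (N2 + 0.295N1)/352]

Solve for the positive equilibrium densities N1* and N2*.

Setting both brackets to zero gives the nullclines N1 + 0.18N2 = 85.8 and 0.295N1 + N2 = 352.
Substituting N2 = 352 - 0.295N1 into the first: N1(1 - 0.18·0.295) = 85.8 - 0.18·352.
So N1* = 22.4/0.947 = 23.7, and then N2* = 352 - 0.295·23.7 = 345.

N1* ≈ 23.7, N2* ≈ 345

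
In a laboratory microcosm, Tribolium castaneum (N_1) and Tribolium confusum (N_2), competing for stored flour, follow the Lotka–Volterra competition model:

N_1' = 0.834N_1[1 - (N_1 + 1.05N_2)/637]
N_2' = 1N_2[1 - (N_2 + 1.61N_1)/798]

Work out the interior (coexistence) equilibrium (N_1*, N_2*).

Setting both brackets to zero gives the nullclines N_1 + 1.05N_2 = 637 and 1.61N_1 + N_2 = 798.
Substituting N_2 = 798 - 1.61N_1 into the first: N_1(1 - 1.05·1.61) = 637 - 1.05·798.
So N_1* = -201/-0.691 = 291, and then N_2* = 798 - 1.61·291 = 330.

N_1* ≈ 291, N_2* ≈ 330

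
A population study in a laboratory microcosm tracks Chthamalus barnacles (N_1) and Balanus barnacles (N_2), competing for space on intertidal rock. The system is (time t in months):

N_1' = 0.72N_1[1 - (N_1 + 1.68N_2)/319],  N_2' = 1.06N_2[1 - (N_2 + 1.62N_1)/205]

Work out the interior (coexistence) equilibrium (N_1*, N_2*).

N_1* ≈ 14.8, N_2* ≈ 181

Setting both brackets to zero gives the nullclines N_1 + 1.68N_2 = 319 and 1.62N_1 + N_2 = 205.
Substituting N_2 = 205 - 1.62N_1 into the first: N_1(1 - 1.68·1.62) = 319 - 1.68·205.
So N_1* = -25.4/-1.72 = 14.8, and then N_2* = 205 - 1.62·14.8 = 181.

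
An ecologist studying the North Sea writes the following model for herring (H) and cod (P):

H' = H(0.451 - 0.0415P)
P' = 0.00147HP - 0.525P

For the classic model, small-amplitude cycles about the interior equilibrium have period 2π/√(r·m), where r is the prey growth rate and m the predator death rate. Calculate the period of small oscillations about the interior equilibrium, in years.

T ≈ 12.9 years

Here r = 0.451 and m = 0.525, so r·m = 0.237.
ω = √0.237 = 0.487 per year, hence T = 2π/ω ≈ 12.9 years.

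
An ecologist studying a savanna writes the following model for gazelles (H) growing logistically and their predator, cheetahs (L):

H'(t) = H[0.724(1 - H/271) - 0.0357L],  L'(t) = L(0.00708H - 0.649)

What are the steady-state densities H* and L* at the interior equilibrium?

H* ≈ 91.7, L* ≈ 13.4

From dL/dt = 0 with L > 0: 0.00708H* = 0.649, so H* = 91.7.
Substitute into dH/dt = 0: 0.724(1 - 91.7/271) = 0.0357L*.
The bracket is 0.662, giving L* = 0.479/0.0357 = 13.4.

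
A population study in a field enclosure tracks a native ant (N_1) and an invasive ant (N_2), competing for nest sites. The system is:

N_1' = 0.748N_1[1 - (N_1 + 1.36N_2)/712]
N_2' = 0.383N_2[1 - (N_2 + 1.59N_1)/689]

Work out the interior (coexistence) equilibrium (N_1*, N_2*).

Setting both brackets to zero gives the nullclines N_1 + 1.36N_2 = 712 and 1.59N_1 + N_2 = 689.
Substituting N_2 = 689 - 1.59N_1 into the first: N_1(1 - 1.36·1.59) = 712 - 1.36·689.
So N_1* = -225/-1.16 = 194, and then N_2* = 689 - 1.59·194 = 381.

N_1* ≈ 194, N_2* ≈ 381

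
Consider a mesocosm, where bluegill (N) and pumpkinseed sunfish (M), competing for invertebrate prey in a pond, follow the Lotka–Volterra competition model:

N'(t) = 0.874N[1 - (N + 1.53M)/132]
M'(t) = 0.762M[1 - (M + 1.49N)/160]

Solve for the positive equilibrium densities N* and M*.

N* ≈ 88.1, M* ≈ 28.7

Setting both brackets to zero gives the nullclines N + 1.53M = 132 and 1.49N + M = 160.
Substituting M = 160 - 1.49N into the first: N(1 - 1.53·1.49) = 132 - 1.53·160.
So N* = -113/-1.28 = 88.1, and then M* = 160 - 1.49·88.1 = 28.7.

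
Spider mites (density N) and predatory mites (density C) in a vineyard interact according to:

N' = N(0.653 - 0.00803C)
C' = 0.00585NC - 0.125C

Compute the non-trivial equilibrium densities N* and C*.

Set dC/dt = 0 with C > 0: 0.00585N - 0.125 = 0, so N* = 0.125/0.00585 = 21.4.
Set dN/dt = 0 with N > 0: 0.653 - 0.00803C = 0, so C* = 0.653/0.00803 = 81.3.

N* ≈ 21.4, C* ≈ 81.3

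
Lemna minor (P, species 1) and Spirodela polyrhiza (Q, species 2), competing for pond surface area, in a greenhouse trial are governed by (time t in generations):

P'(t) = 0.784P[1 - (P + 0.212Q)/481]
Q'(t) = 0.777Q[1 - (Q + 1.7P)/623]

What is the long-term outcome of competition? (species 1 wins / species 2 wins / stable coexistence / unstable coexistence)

Compare the nullcline intercepts: K1/α12 = 481/0.212 = 2270 > K2 = 623; K2/α21 = 623/1.7 = 366 < K1 = 481.
Since the inequalities point opposite ways, species 1 can invade but species 2 cannot.

species 1 excludes species 2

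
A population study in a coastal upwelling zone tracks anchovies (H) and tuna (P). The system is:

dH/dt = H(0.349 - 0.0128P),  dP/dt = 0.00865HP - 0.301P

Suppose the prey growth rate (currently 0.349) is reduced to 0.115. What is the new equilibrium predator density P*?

At the interior fixed point, setting dH/dt = 0 with H > 0 fixes P* = (prey growth rate)/(HP coefficient) — independent of the other coefficients.
With the change, P* = 0.115/0.0128 = 8.98; it falls from 27.3.

P* ≈ 8.98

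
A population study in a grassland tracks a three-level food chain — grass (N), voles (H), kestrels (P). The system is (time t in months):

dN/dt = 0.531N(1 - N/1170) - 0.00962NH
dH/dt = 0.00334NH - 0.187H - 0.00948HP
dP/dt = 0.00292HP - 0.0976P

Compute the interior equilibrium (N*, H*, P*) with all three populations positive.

N* ≈ 462, H* ≈ 33.4, P* ≈ 143

From dP/dt = 0: 0.00292H* = 0.0976, so H* = 33.4.
From dN/dt = 0: 0.531(1 - N*/1170) = 0.00962·33.4, giving N* = 1170·(1 - 0.606) = 462.
From dH/dt = 0: 0.00334·462 - 0.187 = 0.00948P*, so P* = 1.35/0.00948 = 143.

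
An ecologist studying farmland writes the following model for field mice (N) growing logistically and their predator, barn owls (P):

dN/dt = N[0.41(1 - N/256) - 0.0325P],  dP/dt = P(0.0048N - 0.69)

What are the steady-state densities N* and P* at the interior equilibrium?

N* ≈ 144, P* ≈ 5.53

From dP/dt = 0 with P > 0: 0.0048N* = 0.69, so N* = 144.
Substitute into dN/dt = 0: 0.41(1 - 144/256) = 0.0325P*.
The bracket is 0.438, giving P* = 0.18/0.0325 = 5.53.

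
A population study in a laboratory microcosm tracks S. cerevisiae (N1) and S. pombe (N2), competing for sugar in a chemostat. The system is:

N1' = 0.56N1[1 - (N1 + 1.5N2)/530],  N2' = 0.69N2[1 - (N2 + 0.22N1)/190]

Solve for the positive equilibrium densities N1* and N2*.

Setting both brackets to zero gives the nullclines N1 + 1.5N2 = 530 and 0.22N1 + N2 = 190.
Substituting N2 = 190 - 0.22N1 into the first: N1(1 - 1.5·0.22) = 530 - 1.5·190.
So N1* = 245/0.67 = 366, and then N2* = 190 - 0.22·366 = 110.

N1* ≈ 366, N2* ≈ 110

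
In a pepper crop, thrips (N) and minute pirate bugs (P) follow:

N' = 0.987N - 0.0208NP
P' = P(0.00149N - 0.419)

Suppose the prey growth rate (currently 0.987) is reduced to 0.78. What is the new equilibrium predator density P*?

P* ≈ 37.5

At the interior fixed point, setting dN/dt = 0 with N > 0 fixes P* = (prey growth rate)/(NP coefficient) — independent of the other coefficients.
With the change, P* = 0.78/0.0208 = 37.5; it falls from 47.5.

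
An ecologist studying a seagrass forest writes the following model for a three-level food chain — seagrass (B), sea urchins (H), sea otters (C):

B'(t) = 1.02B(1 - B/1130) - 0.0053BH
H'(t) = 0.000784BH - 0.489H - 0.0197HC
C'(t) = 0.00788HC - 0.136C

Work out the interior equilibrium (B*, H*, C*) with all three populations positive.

From dC/dt = 0: 0.00788H* = 0.136, so H* = 17.3.
From dB/dt = 0: 1.02(1 - B*/1130) = 0.0053·17.3, giving B* = 1130·(1 - 0.0897) = 1030.
From dH/dt = 0: 0.000784·1030 - 0.489 = 0.0197C*, so C* = 0.317/0.0197 = 16.1.

B* ≈ 1030, H* ≈ 17.3, C* ≈ 16.1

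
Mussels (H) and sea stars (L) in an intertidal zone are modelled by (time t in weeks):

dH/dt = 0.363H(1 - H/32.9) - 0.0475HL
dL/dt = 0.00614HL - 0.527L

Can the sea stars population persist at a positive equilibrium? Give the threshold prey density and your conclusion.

Threshold H = 85.8; K < 85.8, so no, the predator goes extinct.

The predator equation gives dL/dt > 0 only when H > 0.527/0.00614 = 85.8.
Without the predator, H → K = 32.9. Since 32.9 < 85.8, the predator cannot invade.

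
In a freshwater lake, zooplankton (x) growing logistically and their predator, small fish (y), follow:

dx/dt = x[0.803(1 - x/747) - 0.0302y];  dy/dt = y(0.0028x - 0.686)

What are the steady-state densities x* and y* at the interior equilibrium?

x* ≈ 245, y* ≈ 17.9

From dy/dt = 0 with y > 0: 0.0028x* = 0.686, so x* = 245.
Substitute into dx/dt = 0: 0.803(1 - 245/747) = 0.0302y*.
The bracket is 0.672, giving y* = 0.54/0.0302 = 17.9.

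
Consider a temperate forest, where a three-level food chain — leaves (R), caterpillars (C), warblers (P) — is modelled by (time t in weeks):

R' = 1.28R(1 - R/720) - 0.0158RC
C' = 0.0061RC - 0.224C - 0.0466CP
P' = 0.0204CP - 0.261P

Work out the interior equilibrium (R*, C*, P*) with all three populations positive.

R* ≈ 606, C* ≈ 12.8, P* ≈ 74.6

From dP/dt = 0: 0.0204C* = 0.261, so C* = 12.8.
From dR/dt = 0: 1.28(1 - R*/720) = 0.0158·12.8, giving R* = 720·(1 - 0.158) = 606.
From dC/dt = 0: 0.0061·606 - 0.224 = 0.0466P*, so P* = 3.47/0.0466 = 74.6.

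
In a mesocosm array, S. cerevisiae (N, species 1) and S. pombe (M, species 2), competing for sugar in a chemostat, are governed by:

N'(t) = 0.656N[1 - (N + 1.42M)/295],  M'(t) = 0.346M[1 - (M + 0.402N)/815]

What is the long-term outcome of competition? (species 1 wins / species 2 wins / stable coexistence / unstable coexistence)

species 2 excludes species 1

Compare the nullcline intercepts: K1/α12 = 295/1.42 = 208 < K2 = 815; K2/α21 = 815/0.402 = 2030 > K1 = 295.
Since the inequalities point opposite ways, species 2 can invade but species 1 cannot.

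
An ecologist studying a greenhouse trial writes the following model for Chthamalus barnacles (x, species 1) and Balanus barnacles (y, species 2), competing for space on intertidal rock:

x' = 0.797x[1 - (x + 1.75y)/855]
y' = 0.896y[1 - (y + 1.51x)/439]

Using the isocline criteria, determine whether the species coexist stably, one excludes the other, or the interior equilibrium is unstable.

Compare the nullcline intercepts: K1/α12 = 855/1.75 = 489 > K2 = 439; K2/α21 = 439/1.51 = 291 < K1 = 855.
Since the inequalities point opposite ways, species 1 can invade but species 2 cannot.

species 1 excludes species 2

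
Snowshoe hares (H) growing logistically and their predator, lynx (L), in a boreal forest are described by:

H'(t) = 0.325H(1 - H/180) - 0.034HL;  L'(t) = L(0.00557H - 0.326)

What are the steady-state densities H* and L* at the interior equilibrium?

H* ≈ 58.5, L* ≈ 6.45

From dL/dt = 0 with L > 0: 0.00557H* = 0.326, so H* = 58.5.
Substitute into dH/dt = 0: 0.325(1 - 58.5/180) = 0.034L*.
The bracket is 0.675, giving L* = 0.219/0.034 = 6.45.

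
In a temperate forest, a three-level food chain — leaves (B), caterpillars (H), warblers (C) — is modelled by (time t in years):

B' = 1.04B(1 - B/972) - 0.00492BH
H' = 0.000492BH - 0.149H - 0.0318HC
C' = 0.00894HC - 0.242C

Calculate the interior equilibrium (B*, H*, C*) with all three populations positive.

B* ≈ 848, H* ≈ 27.1, C* ≈ 8.43

From dC/dt = 0: 0.00894H* = 0.242, so H* = 27.1.
From dB/dt = 0: 1.04(1 - B*/972) = 0.00492·27.1, giving B* = 972·(1 - 0.128) = 848.
From dH/dt = 0: 0.000492·848 - 0.149 = 0.0318C*, so C* = 0.268/0.0318 = 8.43.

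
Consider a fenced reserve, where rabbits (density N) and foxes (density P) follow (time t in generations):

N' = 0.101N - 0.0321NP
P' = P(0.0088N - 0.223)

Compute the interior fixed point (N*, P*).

Set dP/dt = 0 with P > 0: 0.0088N - 0.223 = 0, so N* = 0.223/0.0088 = 25.3.
Set dN/dt = 0 with N > 0: 0.101 - 0.0321P = 0, so P* = 0.101/0.0321 = 3.15.

N* ≈ 25.3, P* ≈ 3.15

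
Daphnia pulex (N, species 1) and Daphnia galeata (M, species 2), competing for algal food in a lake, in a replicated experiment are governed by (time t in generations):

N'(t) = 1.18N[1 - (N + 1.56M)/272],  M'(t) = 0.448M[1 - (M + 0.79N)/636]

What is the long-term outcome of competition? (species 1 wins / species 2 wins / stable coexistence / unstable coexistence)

Compare the nullcline intercepts: K1/α12 = 272/1.56 = 174 < K2 = 636; K2/α21 = 636/0.79 = 805 > K1 = 272.
Since the inequalities point opposite ways, species 2 can invade but species 1 cannot.

species 2 excludes species 1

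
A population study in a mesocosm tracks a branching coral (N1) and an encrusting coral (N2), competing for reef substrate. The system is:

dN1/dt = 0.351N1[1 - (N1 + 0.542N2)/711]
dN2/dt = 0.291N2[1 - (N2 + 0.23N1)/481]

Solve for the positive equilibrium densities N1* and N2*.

Setting both brackets to zero gives the nullclines N1 + 0.542N2 = 711 and 0.23N1 + N2 = 481.
Substituting N2 = 481 - 0.23N1 into the first: N1(1 - 0.542·0.23) = 711 - 0.542·481.
So N1* = 450/0.875 = 514, and then N2* = 481 - 0.23·514 = 363.

N1* ≈ 514, N2* ≈ 363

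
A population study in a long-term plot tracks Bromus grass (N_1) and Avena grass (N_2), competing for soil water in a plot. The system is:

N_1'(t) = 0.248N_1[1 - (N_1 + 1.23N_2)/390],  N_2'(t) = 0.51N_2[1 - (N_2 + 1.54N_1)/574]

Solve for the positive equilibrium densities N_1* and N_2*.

N_1* ≈ 353, N_2* ≈ 29.7

Setting both brackets to zero gives the nullclines N_1 + 1.23N_2 = 390 and 1.54N_1 + N_2 = 574.
Substituting N_2 = 574 - 1.54N_1 into the first: N_1(1 - 1.23·1.54) = 390 - 1.23·574.
So N_1* = -316/-0.894 = 353, and then N_2* = 574 - 1.54·353 = 29.7.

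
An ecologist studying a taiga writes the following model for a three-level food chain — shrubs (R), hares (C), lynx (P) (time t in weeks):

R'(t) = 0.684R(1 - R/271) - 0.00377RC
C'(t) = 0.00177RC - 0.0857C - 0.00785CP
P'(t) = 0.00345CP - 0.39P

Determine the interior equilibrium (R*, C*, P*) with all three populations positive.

R* ≈ 102, C* ≈ 113, P* ≈ 12.1

From dP/dt = 0: 0.00345C* = 0.39, so C* = 113.
From dR/dt = 0: 0.684(1 - R*/271) = 0.00377·113, giving R* = 271·(1 - 0.623) = 102.
From dC/dt = 0: 0.00177·102 - 0.0857 = 0.00785P*, so P* = 0.0951/0.00785 = 12.1.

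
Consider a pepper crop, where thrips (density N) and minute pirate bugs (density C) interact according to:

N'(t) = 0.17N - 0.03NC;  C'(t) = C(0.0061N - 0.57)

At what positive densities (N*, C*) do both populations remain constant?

Set dC/dt = 0 with C > 0: 0.0061N - 0.57 = 0, so N* = 0.57/0.0061 = 93.4.
Set dN/dt = 0 with N > 0: 0.17 - 0.03C = 0, so C* = 0.17/0.03 = 5.67.

N* ≈ 93.4, C* ≈ 5.67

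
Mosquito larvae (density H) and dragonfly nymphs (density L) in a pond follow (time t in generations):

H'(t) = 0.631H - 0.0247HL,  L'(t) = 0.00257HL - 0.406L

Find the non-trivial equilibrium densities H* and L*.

H* ≈ 158, L* ≈ 25.5

Set dL/dt = 0 with L > 0: 0.00257H - 0.406 = 0, so H* = 0.406/0.00257 = 158.
Set dH/dt = 0 with H > 0: 0.631 - 0.0247L = 0, so L* = 0.631/0.0247 = 25.5.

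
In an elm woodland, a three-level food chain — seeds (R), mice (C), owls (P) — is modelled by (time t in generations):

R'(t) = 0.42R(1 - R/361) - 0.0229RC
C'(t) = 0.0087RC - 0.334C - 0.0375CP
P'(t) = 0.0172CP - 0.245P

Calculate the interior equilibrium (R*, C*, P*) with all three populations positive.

R* ≈ 80.6, C* ≈ 14.2, P* ≈ 9.8

From dP/dt = 0: 0.0172C* = 0.245, so C* = 14.2.
From dR/dt = 0: 0.42(1 - R*/361) = 0.0229·14.2, giving R* = 361·(1 - 0.777) = 80.6.
From dC/dt = 0: 0.0087·80.6 - 0.334 = 0.0375P*, so P* = 0.367/0.0375 = 9.8.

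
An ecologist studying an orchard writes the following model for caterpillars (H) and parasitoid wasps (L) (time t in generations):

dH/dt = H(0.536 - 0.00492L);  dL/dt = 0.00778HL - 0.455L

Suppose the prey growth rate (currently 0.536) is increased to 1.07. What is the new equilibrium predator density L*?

L* ≈ 217

At the interior fixed point, setting dH/dt = 0 with H > 0 fixes L* = (prey growth rate)/(HL coefficient) — independent of the other coefficients.
With the change, L* = 1.07/0.00492 = 217; it rises from 109.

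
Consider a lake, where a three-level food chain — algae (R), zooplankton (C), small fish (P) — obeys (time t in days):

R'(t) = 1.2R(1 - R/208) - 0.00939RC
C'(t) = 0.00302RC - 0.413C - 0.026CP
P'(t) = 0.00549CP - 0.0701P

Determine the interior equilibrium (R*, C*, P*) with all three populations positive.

R* ≈ 187, C* ≈ 12.8, P* ≈ 5.86

From dP/dt = 0: 0.00549C* = 0.0701, so C* = 12.8.
From dR/dt = 0: 1.2(1 - R*/208) = 0.00939·12.8, giving R* = 208·(1 - 0.0999) = 187.
From dC/dt = 0: 0.00302·187 - 0.413 = 0.026P*, so P* = 0.152/0.026 = 5.86.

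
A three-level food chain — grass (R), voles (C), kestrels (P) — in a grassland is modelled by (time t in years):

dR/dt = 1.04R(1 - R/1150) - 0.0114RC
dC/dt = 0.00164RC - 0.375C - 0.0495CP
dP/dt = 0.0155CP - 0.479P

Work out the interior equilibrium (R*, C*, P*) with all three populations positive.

From dP/dt = 0: 0.0155C* = 0.479, so C* = 30.9.
From dR/dt = 0: 1.04(1 - R*/1150) = 0.0114·30.9, giving R* = 1150·(1 - 0.339) = 760.
From dC/dt = 0: 0.00164·760 - 0.375 = 0.0495P*, so P* = 0.872/0.0495 = 17.6.

R* ≈ 760, C* ≈ 30.9, P* ≈ 17.6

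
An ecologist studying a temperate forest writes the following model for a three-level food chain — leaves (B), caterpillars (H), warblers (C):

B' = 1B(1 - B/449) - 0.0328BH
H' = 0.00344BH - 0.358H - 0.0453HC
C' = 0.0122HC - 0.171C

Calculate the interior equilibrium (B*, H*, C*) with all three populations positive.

From dC/dt = 0: 0.0122H* = 0.171, so H* = 14.
From dB/dt = 0: 1(1 - B*/449) = 0.0328·14, giving B* = 449·(1 - 0.46) = 243.
From dH/dt = 0: 0.00344·243 - 0.358 = 0.0453C*, so C* = 0.476/0.0453 = 10.5.

B* ≈ 243, H* ≈ 14, C* ≈ 10.5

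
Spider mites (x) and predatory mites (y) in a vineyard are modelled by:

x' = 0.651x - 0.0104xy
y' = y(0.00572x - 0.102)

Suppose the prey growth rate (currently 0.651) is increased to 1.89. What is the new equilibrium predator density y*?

At the interior fixed point, setting dx/dt = 0 with x > 0 fixes y* = (prey growth rate)/(xy coefficient) — independent of the other coefficients.
With the change, y* = 1.89/0.0104 = 182; it rises from 62.6.

y* ≈ 182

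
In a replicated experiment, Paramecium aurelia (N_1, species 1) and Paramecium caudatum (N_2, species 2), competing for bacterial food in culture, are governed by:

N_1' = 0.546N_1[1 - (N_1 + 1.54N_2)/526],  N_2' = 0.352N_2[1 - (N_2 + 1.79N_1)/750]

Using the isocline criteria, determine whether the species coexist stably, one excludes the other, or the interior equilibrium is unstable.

Compare the nullcline intercepts: K1/α12 = 526/1.54 = 342 < K2 = 750; K2/α21 = 750/1.79 = 419 < K1 = 526.
Since both are reversed, neither can invade when rare; the interior point is a saddle.

unstable coexistence (outcome depends on initial conditions)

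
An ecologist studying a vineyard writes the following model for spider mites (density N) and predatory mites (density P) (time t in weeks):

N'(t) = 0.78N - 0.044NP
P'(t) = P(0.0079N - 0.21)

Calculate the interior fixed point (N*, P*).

Set dP/dt = 0 with P > 0: 0.0079N - 0.21 = 0, so N* = 0.21/0.0079 = 26.6.
Set dN/dt = 0 with N > 0: 0.78 - 0.044P = 0, so P* = 0.78/0.044 = 17.7.

N* ≈ 26.6, P* ≈ 17.7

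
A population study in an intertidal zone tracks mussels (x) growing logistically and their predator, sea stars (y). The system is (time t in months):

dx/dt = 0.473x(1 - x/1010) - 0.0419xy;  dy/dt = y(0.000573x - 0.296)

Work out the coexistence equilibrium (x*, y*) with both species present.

From dy/dt = 0 with y > 0: 0.000573x* = 0.296, so x* = 517.
Substitute into dx/dt = 0: 0.473(1 - 517/1010) = 0.0419y*.
The bracket is 0.489, giving y* = 0.231/0.0419 = 5.51.

x* ≈ 517, y* ≈ 5.51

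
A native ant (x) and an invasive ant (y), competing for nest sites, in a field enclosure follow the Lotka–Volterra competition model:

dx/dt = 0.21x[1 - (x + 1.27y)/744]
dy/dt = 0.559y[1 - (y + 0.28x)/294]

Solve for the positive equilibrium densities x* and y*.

Setting both brackets to zero gives the nullclines x + 1.27y = 744 and 0.28x + y = 294.
Substituting y = 294 - 0.28x into the first: x(1 - 1.27·0.28) = 744 - 1.27·294.
So x* = 371/0.644 = 575, and then y* = 294 - 0.28·575 = 133.

x* ≈ 575, y* ≈ 133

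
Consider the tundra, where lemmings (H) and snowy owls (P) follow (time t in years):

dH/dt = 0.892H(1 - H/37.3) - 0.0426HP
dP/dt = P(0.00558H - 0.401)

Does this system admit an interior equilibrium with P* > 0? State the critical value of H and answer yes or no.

The predator equation gives dP/dt > 0 only when H > 0.401/0.00558 = 71.9.
Without the predator, H → K = 37.3. Since 37.3 < 71.9, the predator cannot invade.

Threshold H = 71.9; K < 71.9, so no, the predator goes extinct.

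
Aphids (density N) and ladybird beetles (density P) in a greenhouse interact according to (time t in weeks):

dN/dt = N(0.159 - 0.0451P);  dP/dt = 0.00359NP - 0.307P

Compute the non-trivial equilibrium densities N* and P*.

N* ≈ 85.5, P* ≈ 3.53

Set dP/dt = 0 with P > 0: 0.00359N - 0.307 = 0, so N* = 0.307/0.00359 = 85.5.
Set dN/dt = 0 with N > 0: 0.159 - 0.0451P = 0, so P* = 0.159/0.0451 = 3.53.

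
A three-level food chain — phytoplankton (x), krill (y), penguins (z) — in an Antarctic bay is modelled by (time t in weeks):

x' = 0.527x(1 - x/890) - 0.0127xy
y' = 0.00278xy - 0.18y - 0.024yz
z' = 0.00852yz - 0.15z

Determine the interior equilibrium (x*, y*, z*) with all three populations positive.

From dz/dt = 0: 0.00852y* = 0.15, so y* = 17.6.
From dx/dt = 0: 0.527(1 - x*/890) = 0.0127·17.6, giving x* = 890·(1 - 0.424) = 512.
From dy/dt = 0: 0.00278·512 - 0.18 = 0.024z*, so z* = 1.24/0.024 = 51.9.

x* ≈ 512, y* ≈ 17.6, z* ≈ 51.9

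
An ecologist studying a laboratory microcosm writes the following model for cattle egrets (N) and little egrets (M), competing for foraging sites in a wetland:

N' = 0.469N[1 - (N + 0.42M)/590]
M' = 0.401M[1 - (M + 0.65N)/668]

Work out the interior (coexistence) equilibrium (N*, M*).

N* ≈ 426, M* ≈ 391

Setting both brackets to zero gives the nullclines N + 0.42M = 590 and 0.65N + M = 668.
Substituting M = 668 - 0.65N into the first: N(1 - 0.42·0.65) = 590 - 0.42·668.
So N* = 309/0.727 = 426, and then M* = 668 - 0.65·426 = 391.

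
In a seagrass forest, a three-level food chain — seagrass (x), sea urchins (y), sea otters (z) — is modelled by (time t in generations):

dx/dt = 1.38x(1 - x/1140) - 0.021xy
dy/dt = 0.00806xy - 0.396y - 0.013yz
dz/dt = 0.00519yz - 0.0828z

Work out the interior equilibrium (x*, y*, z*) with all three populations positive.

x* ≈ 863, y* ≈ 16, z* ≈ 505

From dz/dt = 0: 0.00519y* = 0.0828, so y* = 16.
From dx/dt = 0: 1.38(1 - x*/1140) = 0.021·16, giving x* = 1140·(1 - 0.243) = 863.
From dy/dt = 0: 0.00806·863 - 0.396 = 0.013z*, so z* = 6.56/0.013 = 505.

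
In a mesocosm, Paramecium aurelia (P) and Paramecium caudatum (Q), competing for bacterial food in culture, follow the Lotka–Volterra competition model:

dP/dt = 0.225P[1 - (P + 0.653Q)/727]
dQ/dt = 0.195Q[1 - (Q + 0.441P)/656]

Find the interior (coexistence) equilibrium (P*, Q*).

Setting both brackets to zero gives the nullclines P + 0.653Q = 727 and 0.441P + Q = 656.
Substituting Q = 656 - 0.441P into the first: P(1 - 0.653·0.441) = 727 - 0.653·656.
So P* = 299/0.712 = 419, and then Q* = 656 - 0.441·419 = 471.

P* ≈ 419, Q* ≈ 471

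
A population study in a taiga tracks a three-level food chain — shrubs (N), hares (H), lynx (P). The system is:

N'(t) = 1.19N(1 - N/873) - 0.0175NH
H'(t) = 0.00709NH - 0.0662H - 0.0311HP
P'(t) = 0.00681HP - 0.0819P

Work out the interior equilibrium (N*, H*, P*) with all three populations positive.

N* ≈ 719, H* ≈ 12, P* ≈ 162

From dP/dt = 0: 0.00681H* = 0.0819, so H* = 12.
From dN/dt = 0: 1.19(1 - N*/873) = 0.0175·12, giving N* = 873·(1 - 0.177) = 719.
From dH/dt = 0: 0.00709·719 - 0.0662 = 0.0311P*, so P* = 5.03/0.0311 = 162.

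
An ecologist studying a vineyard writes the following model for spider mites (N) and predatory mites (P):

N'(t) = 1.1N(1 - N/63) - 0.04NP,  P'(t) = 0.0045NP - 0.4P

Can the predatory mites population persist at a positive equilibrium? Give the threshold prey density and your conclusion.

The predator equation gives dP/dt > 0 only when N > 0.4/0.0045 = 88.9.
Without the predator, N → K = 63. Since 63 < 88.9, the predator cannot invade.

Threshold N = 88.9; K < 88.9, so no, the predator goes extinct.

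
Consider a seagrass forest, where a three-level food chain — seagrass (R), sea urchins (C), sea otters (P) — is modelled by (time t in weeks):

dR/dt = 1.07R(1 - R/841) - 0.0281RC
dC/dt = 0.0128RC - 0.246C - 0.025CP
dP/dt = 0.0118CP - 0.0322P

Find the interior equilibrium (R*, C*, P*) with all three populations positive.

R* ≈ 781, C* ≈ 2.73, P* ≈ 390

From dP/dt = 0: 0.0118C* = 0.0322, so C* = 2.73.
From dR/dt = 0: 1.07(1 - R*/841) = 0.0281·2.73, giving R* = 841·(1 - 0.0717) = 781.
From dC/dt = 0: 0.0128·781 - 0.246 = 0.025P*, so P* = 9.75/0.025 = 390.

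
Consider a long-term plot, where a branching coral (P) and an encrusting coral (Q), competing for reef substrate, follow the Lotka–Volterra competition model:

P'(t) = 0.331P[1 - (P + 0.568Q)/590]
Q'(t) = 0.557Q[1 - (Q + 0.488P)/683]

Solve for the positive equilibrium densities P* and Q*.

Setting both brackets to zero gives the nullclines P + 0.568Q = 590 and 0.488P + Q = 683.
Substituting Q = 683 - 0.488P into the first: P(1 - 0.568·0.488) = 590 - 0.568·683.
So P* = 202/0.723 = 280, and then Q* = 683 - 0.488·280 = 547.

P* ≈ 280, Q* ≈ 547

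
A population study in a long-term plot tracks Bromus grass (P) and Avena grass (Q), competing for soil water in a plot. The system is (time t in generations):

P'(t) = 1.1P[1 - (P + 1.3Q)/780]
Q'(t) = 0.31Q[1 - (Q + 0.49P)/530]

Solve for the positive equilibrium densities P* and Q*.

P* ≈ 251, Q* ≈ 407

Setting both brackets to zero gives the nullclines P + 1.3Q = 780 and 0.49P + Q = 530.
Substituting Q = 530 - 0.49P into the first: P(1 - 1.3·0.49) = 780 - 1.3·530.
So P* = 91/0.363 = 251, and then Q* = 530 - 0.49·251 = 407.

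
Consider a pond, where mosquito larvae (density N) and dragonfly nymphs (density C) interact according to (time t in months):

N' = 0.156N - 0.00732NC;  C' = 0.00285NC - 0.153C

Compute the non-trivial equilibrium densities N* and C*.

N* ≈ 53.7, C* ≈ 21.3

Set dC/dt = 0 with C > 0: 0.00285N - 0.153 = 0, so N* = 0.153/0.00285 = 53.7.
Set dN/dt = 0 with N > 0: 0.156 - 0.00732C = 0, so C* = 0.156/0.00732 = 21.3.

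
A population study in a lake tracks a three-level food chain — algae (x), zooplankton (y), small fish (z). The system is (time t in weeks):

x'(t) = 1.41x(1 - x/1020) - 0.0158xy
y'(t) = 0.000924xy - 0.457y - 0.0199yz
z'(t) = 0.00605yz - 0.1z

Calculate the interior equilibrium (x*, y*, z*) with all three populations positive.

From dz/dt = 0: 0.00605y* = 0.1, so y* = 16.5.
From dx/dt = 0: 1.41(1 - x*/1020) = 0.0158·16.5, giving x* = 1020·(1 - 0.185) = 831.
From dy/dt = 0: 0.000924·831 - 0.457 = 0.0199z*, so z* = 0.311/0.0199 = 15.6.

x* ≈ 831, y* ≈ 16.5, z* ≈ 15.6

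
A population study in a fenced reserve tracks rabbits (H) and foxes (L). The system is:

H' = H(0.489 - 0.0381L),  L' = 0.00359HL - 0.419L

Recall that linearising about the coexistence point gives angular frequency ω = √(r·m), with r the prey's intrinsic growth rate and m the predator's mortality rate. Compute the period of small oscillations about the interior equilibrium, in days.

T ≈ 13.9 days

Here r = 0.489 and m = 0.419, so r·m = 0.205.
ω = √0.205 = 0.453 per day, hence T = 2π/ω ≈ 13.9 days.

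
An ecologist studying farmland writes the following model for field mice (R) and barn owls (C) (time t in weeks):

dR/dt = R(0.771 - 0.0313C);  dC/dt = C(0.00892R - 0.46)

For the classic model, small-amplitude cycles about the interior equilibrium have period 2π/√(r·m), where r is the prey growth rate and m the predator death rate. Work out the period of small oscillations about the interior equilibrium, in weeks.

Here r = 0.771 and m = 0.46, so r·m = 0.355.
ω = √0.355 = 0.596 per week, hence T = 2π/ω ≈ 10.6 weeks.

T ≈ 10.6 weeks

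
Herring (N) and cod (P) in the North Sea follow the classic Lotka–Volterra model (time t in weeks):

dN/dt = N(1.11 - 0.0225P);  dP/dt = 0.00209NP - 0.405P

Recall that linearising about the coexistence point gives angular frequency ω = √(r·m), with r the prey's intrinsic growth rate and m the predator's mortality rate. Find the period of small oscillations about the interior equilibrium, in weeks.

T ≈ 9.37 weeks

Here r = 1.11 and m = 0.405, so r·m = 0.45.
ω = √0.45 = 0.67 per week, hence T = 2π/ω ≈ 9.37 weeks.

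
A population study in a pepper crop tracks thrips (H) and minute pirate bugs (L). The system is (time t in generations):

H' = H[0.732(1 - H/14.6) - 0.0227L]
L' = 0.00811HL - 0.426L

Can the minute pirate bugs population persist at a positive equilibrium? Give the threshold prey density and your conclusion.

The predator equation gives dL/dt > 0 only when H > 0.426/0.00811 = 52.5.
Without the predator, H → K = 14.6. Since 14.6 < 52.5, the predator cannot invade.

Threshold H = 52.5; K < 52.5, so no, the predator goes extinct.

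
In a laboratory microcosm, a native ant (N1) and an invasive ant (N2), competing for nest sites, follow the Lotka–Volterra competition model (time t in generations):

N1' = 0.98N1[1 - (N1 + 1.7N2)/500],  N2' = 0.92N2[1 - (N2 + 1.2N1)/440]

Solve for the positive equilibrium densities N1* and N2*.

N1* ≈ 238, N2* ≈ 154

Setting both brackets to zero gives the nullclines N1 + 1.7N2 = 500 and 1.2N1 + N2 = 440.
Substituting N2 = 440 - 1.2N1 into the first: N1(1 - 1.7·1.2) = 500 - 1.7·440.
So N1* = -248/-1.04 = 238, and then N2* = 440 - 1.2·238 = 154.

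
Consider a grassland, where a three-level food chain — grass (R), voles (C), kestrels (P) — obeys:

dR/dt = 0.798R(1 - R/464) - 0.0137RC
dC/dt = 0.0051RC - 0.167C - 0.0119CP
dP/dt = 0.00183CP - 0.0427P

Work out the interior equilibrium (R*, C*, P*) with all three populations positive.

From dP/dt = 0: 0.00183C* = 0.0427, so C* = 23.3.
From dR/dt = 0: 0.798(1 - R*/464) = 0.0137·23.3, giving R* = 464·(1 - 0.401) = 278.
From dC/dt = 0: 0.0051·278 - 0.167 = 0.0119P*, so P* = 1.25/0.0119 = 105.

R* ≈ 278, C* ≈ 23.3, P* ≈ 105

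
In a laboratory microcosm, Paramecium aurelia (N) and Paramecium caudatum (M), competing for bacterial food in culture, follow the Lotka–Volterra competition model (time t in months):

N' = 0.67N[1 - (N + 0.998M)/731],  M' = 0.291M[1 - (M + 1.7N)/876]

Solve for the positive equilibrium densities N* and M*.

Setting both brackets to zero gives the nullclines N + 0.998M = 731 and 1.7N + M = 876.
Substituting M = 876 - 1.7N into the first: N(1 - 0.998·1.7) = 731 - 0.998·876.
So N* = -143/-0.697 = 206, and then M* = 876 - 1.7·206 = 526.

N* ≈ 206, M* ≈ 526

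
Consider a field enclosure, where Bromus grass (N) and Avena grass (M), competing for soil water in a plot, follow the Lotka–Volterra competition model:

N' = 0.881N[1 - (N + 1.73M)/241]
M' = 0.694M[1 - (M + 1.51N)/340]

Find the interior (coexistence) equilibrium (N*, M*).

N* ≈ 215, M* ≈ 14.8

Setting both brackets to zero gives the nullclines N + 1.73M = 241 and 1.51N + M = 340.
Substituting M = 340 - 1.51N into the first: N(1 - 1.73·1.51) = 241 - 1.73·340.
So N* = -347/-1.61 = 215, and then M* = 340 - 1.51·215 = 14.8.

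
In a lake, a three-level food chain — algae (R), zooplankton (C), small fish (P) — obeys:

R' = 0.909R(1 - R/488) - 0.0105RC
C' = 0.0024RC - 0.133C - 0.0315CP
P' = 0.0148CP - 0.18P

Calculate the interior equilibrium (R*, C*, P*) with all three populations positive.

From dP/dt = 0: 0.0148C* = 0.18, so C* = 12.2.
From dR/dt = 0: 0.909(1 - R*/488) = 0.0105·12.2, giving R* = 488·(1 - 0.14) = 419.
From dC/dt = 0: 0.0024·419 - 0.133 = 0.0315P*, so P* = 0.874/0.0315 = 27.7.

R* ≈ 419, C* ≈ 12.2, P* ≈ 27.7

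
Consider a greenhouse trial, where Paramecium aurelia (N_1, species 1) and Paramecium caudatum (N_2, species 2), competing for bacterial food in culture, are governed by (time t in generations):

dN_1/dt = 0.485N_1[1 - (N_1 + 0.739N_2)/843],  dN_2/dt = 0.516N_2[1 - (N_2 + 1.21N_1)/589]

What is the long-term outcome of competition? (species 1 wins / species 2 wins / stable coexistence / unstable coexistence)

species 1 excludes species 2

Compare the nullcline intercepts: K1/α12 = 843/0.739 = 1140 > K2 = 589; K2/α21 = 589/1.21 = 487 < K1 = 843.
Since the inequalities point opposite ways, species 1 can invade but species 2 cannot.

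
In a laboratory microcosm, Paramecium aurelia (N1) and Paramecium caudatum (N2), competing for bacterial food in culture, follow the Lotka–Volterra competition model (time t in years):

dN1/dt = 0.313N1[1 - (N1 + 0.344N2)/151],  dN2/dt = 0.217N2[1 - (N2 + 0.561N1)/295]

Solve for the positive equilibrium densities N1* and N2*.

Setting both brackets to zero gives the nullclines N1 + 0.344N2 = 151 and 0.561N1 + N2 = 295.
Substituting N2 = 295 - 0.561N1 into the first: N1(1 - 0.344·0.561) = 151 - 0.344·295.
So N1* = 49.5/0.807 = 61.4, and then N2* = 295 - 0.561·61.4 = 261.

N1* ≈ 61.4, N2* ≈ 261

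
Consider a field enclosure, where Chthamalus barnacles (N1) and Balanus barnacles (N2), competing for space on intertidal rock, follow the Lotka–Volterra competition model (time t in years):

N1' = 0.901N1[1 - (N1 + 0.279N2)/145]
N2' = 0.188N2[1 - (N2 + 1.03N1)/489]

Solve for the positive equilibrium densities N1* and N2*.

N1* ≈ 12, N2* ≈ 477

Setting both brackets to zero gives the nullclines N1 + 0.279N2 = 145 and 1.03N1 + N2 = 489.
Substituting N2 = 489 - 1.03N1 into the first: N1(1 - 0.279·1.03) = 145 - 0.279·489.
So N1* = 8.57/0.713 = 12, and then N2* = 489 - 1.03·12 = 477.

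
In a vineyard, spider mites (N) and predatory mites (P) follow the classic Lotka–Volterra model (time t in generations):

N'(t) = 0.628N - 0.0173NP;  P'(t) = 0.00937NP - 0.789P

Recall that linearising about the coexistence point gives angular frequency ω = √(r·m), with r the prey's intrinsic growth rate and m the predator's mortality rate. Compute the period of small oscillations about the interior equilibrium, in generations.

T ≈ 8.93 generations

Here r = 0.628 and m = 0.789, so r·m = 0.495.
ω = √0.495 = 0.704 per generation, hence T = 2π/ω ≈ 8.93 generations.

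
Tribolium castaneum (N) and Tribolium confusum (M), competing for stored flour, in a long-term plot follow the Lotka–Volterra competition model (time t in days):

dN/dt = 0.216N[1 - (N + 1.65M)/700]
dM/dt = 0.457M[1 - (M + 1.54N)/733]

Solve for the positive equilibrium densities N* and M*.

N* ≈ 331, M* ≈ 224

Setting both brackets to zero gives the nullclines N + 1.65M = 700 and 1.54N + M = 733.
Substituting M = 733 - 1.54N into the first: N(1 - 1.65·1.54) = 700 - 1.65·733.
So N* = -509/-1.54 = 331, and then M* = 733 - 1.54·331 = 224.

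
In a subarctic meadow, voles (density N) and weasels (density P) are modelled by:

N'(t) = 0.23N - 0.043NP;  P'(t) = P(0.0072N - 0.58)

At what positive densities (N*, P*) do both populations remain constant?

Set dP/dt = 0 with P > 0: 0.0072N - 0.58 = 0, so N* = 0.58/0.0072 = 80.6.
Set dN/dt = 0 with N > 0: 0.23 - 0.043P = 0, so P* = 0.23/0.043 = 5.35.

N* ≈ 80.6, P* ≈ 5.35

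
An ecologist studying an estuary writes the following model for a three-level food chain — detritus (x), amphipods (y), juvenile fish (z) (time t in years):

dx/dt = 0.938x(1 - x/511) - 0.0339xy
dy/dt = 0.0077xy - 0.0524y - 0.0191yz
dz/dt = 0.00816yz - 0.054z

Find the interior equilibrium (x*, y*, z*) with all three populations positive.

x* ≈ 389, y* ≈ 6.62, z* ≈ 154

From dz/dt = 0: 0.00816y* = 0.054, so y* = 6.62.
From dx/dt = 0: 0.938(1 - x*/511) = 0.0339·6.62, giving x* = 511·(1 - 0.239) = 389.
From dy/dt = 0: 0.0077·389 - 0.0524 = 0.0191z*, so z* = 2.94/0.0191 = 154.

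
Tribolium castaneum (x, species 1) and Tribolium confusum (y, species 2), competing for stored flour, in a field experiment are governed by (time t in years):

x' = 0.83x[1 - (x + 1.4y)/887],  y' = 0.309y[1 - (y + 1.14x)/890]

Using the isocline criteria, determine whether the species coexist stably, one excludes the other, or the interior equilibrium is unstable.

unstable coexistence (outcome depends on initial conditions)

Compare the nullcline intercepts: K1/α12 = 887/1.4 = 634 < K2 = 890; K2/α21 = 890/1.14 = 781 < K1 = 887.
Since both are reversed, neither can invade when rare; the interior point is a saddle.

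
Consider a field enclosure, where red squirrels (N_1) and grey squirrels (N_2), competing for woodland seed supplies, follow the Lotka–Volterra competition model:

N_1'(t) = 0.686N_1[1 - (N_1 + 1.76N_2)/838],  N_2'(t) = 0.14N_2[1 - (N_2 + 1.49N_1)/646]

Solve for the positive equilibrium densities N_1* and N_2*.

N_1* ≈ 184, N_2* ≈ 371

Setting both brackets to zero gives the nullclines N_1 + 1.76N_2 = 838 and 1.49N_1 + N_2 = 646.
Substituting N_2 = 646 - 1.49N_1 into the first: N_1(1 - 1.76·1.49) = 838 - 1.76·646.
So N_1* = -299/-1.62 = 184, and then N_2* = 646 - 1.49·184 = 371.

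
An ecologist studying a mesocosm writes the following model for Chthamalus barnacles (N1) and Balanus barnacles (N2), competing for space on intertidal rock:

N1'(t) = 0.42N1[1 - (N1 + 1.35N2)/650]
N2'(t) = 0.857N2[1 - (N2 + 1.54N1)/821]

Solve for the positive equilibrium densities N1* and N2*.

Setting both brackets to zero gives the nullclines N1 + 1.35N2 = 650 and 1.54N1 + N2 = 821.
Substituting N2 = 821 - 1.54N1 into the first: N1(1 - 1.35·1.54) = 650 - 1.35·821.
So N1* = -458/-1.08 = 425, and then N2* = 821 - 1.54·425 = 167.

N1* ≈ 425, N2* ≈ 167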